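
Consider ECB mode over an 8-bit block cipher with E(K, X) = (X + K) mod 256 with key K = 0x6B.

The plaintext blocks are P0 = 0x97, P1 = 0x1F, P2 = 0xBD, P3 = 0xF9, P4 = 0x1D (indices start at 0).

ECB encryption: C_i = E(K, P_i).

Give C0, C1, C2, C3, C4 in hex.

C0: E(K, 0x97) = 0x02.
C1: E(K, 0x1F) = 0x8A.
C2: E(K, 0xBD) = 0x28.
C3: E(K, 0xF9) = 0x64.
C4: E(K, 0x1D) = 0x88.

C0 = 0x02, C1 = 0x8A, C2 = 0x28, C3 = 0x64, C4 = 0x88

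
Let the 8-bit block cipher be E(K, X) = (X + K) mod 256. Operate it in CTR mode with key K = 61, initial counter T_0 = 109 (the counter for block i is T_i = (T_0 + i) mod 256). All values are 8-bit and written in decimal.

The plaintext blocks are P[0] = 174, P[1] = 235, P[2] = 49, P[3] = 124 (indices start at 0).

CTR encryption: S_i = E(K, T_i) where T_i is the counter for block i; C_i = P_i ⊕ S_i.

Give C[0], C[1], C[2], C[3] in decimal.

C[0]: T = 109, S = E(K, T) = 170; 174 ⊕ 170 = 4.
C[1]: T = 110, S = E(K, T) = 171; 235 ⊕ 171 = 64.
C[2]: T = 111, S = E(K, T) = 172; 49 ⊕ 172 = 157.
C[3]: T = 112, S = E(K, T) = 173; 124 ⊕ 173 = 209.

C[0] = 4, C[1] = 64, C[2] = 157, C[3] = 209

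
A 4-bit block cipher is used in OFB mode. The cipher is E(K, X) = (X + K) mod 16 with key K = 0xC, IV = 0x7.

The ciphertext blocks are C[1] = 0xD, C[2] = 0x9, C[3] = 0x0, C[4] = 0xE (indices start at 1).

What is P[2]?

P[2] = 0x6

OFB decryption: S_i = E(K, S_{i−1}) with S_{0} = IV; P_i = C_i ⊕ S_i.
P[1]: S = E(K, 0x7) = 0x3; 0xD ⊕ 0x3 = 0xE.
P[2]: S = E(K, 0x3) = 0xF; 0x9 ⊕ 0xF = 0x6.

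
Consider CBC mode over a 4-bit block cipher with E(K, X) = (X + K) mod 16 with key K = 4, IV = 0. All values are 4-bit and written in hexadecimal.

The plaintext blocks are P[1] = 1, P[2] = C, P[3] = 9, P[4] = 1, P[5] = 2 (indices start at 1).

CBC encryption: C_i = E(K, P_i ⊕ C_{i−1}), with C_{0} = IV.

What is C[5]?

C[1]: P[1] ⊕ 0 = 1; E(K, 1) = 5.
C[2]: P[2] ⊕ 5 = 9; E(K, 9) = D.
C[3]: P[3] ⊕ D = 4; E(K, 4) = 8.
C[4]: P[4] ⊕ 8 = 9; E(K, 9) = D.
C[5]: P[5] ⊕ D = F; E(K, F) = 3.

C[5] = 3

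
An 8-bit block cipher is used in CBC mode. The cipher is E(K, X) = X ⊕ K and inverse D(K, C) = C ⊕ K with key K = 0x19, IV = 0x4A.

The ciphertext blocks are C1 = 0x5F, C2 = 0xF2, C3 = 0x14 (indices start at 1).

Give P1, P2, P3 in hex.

P1 = 0x0C, P2 = 0xB4, P3 = 0xFF

CBC decryption: P_i = D(K, C_i) ⊕ C_{i−1}, with C_{0} = IV.
P1: D(K, 0x5F) = 0x46; 0x46 ⊕ 0x4A = 0x0C.
P2: D(K, 0xF2) = 0xEB; 0xEB ⊕ 0x5F = 0xB4.
P3: D(K, 0x14) = 0x0D; 0x0D ⊕ 0xF2 = 0xFF.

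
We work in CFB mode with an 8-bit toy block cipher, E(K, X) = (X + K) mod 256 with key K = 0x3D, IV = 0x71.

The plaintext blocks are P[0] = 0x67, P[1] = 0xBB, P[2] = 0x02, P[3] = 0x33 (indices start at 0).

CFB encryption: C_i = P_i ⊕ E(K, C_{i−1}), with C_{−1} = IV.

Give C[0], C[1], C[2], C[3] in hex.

C[0] = 0xC9, C[1] = 0xBD, C[2] = 0xF8, C[3] = 0x06

C[0]: E(K, 0x71) = 0xAE; 0x67 ⊕ 0xAE = 0xC9.
C[1]: E(K, 0xC9) = 0x06; 0xBB ⊕ 0x06 = 0xBD.
C[2]: E(K, 0xBD) = 0xFA; 0x02 ⊕ 0xFA = 0xF8.
C[3]: E(K, 0xF8) = 0x35; 0x33 ⊕ 0x35 = 0x06.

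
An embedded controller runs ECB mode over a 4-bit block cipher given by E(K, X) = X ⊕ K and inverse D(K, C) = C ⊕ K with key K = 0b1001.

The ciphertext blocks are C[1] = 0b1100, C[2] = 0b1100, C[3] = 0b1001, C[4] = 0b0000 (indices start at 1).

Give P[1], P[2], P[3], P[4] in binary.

P[1] = 0b0101, P[2] = 0b0101, P[3] = 0b0000, P[4] = 0b1001

ECB decryption: P_i = D(K, C_i).
P[1]: D(K, 0b1100) = 0b0101.
P[2]: D(K, 0b1100) = 0b0101.
P[3]: D(K, 0b1001) = 0b0000.
P[4]: D(K, 0b0000) = 0b1001.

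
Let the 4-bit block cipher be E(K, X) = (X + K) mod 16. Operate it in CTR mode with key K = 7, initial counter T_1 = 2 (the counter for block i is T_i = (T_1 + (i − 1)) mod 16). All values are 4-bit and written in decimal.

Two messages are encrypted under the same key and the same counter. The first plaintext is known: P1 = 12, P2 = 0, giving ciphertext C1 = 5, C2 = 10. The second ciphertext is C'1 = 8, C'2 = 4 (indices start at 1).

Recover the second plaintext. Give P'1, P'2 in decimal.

P'1 = 1, P'2 = 14

In CTR with a reused counter, both messages share the same keystream S_i, so C_i ⊕ C'_i = P_i ⊕ P'_i and thus P'_i = P_i ⊕ C_i ⊕ C'_i.
P'1: 12 ⊕ 5 ⊕ 8 = 1.
P'2: 0 ⊕ 10 ⊕ 4 = 14.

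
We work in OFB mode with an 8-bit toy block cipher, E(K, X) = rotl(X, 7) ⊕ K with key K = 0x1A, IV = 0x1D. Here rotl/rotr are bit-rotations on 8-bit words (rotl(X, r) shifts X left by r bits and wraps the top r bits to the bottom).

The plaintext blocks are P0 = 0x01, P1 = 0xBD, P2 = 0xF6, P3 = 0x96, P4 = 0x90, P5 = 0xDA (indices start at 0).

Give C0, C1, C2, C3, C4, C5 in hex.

OFB encryption: S_i = E(K, S_{i−1}) with S_{−1} = IV; C_i = P_i ⊕ S_i.
C0: S = E(K, 0x1D) = 0x94; 0x01 ⊕ 0x94 = 0x95.
C1: S = E(K, 0x94) = 0x50; 0xBD ⊕ 0x50 = 0xED.
C2: S = E(K, 0x50) = 0x32; 0xF6 ⊕ 0x32 = 0xC4.
C3: S = E(K, 0x32) = 0x03; 0x96 ⊕ 0x03 = 0x95.
C4: S = E(K, 0x03) = 0x9B; 0x90 ⊕ 0x9B = 0x0B.
C5: S = E(K, 0x9B) = 0xD7; 0xDA ⊕ 0xD7 = 0x0D.

C0 = 0x95, C1 = 0xED, C2 = 0xC4, C3 = 0x95, C4 = 0x0B, C5 = 0x0D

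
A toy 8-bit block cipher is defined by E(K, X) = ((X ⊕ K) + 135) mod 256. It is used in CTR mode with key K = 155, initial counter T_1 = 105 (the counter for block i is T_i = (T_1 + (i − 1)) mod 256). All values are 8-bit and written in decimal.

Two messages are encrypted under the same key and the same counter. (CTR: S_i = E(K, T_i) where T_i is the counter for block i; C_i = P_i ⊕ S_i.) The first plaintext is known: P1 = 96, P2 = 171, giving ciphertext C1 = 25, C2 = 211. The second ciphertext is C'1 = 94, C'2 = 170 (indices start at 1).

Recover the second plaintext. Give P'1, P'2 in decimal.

P'1 = 39, P'2 = 210

In CTR with a reused counter, both messages share the same keystream S_i, so C_i ⊕ C'_i = P_i ⊕ P'_i and thus P'_i = P_i ⊕ C_i ⊕ C'_i.
P'1: 96 ⊕ 25 ⊕ 94 = 39.
P'2: 171 ⊕ 211 ⊕ 170 = 210.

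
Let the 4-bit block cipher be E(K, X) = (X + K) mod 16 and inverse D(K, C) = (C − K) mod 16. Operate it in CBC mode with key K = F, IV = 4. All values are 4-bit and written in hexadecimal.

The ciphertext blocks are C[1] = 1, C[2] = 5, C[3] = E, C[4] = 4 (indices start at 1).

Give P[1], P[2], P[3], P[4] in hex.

P[1] = 6, P[2] = 7, P[3] = A, P[4] = B

CBC decryption: P_i = D(K, C_i) ⊕ C_{i−1}, with C_{0} = IV.
P[1]: D(K, 1) = 2; 2 ⊕ 4 = 6.
P[2]: D(K, 5) = 6; 6 ⊕ 1 = 7.
P[3]: D(K, E) = F; F ⊕ 5 = A.
P[4]: D(K, 4) = 5; 5 ⊕ E = B.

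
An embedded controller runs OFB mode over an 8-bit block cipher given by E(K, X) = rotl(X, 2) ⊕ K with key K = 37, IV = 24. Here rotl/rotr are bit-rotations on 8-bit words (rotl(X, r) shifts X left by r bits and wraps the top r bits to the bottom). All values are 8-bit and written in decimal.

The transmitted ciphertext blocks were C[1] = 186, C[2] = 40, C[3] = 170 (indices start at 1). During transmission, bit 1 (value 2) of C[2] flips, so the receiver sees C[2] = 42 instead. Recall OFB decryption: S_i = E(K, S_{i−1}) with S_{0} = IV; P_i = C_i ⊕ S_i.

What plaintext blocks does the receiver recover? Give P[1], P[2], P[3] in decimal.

P[1] = 255, P[2] = 26, P[3] = 79

Only C[2] changed, to 42. In OFB, a change in C_i flips the same bit in P_i only; the keystream is unaffected. Decrypting the received ciphertext:
P[1]: S = E(K, 24) = 69; 186 ⊕ 69 = 255.
P[2]: S = E(K, 69) = 48; 42 ⊕ 48 = 26.
P[3]: S = E(K, 48) = 229; 170 ⊕ 229 = 79.
Blocks that differ from the original plaintext: P[2].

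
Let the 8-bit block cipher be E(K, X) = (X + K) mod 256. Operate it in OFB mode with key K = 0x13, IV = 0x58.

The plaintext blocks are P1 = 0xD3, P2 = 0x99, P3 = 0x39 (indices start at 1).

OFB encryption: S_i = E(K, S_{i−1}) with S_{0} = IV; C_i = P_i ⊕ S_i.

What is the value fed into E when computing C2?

C1: S = E(K, 0x58) = 0x6B; 0xD3 ⊕ 0x6B = 0xB8.
C2: S = E(K, 0x6B) = 0x7E; 0x99 ⊕ 0x7E = 0xE7.
So the input to E for block 2 is 0x6B.

0x6B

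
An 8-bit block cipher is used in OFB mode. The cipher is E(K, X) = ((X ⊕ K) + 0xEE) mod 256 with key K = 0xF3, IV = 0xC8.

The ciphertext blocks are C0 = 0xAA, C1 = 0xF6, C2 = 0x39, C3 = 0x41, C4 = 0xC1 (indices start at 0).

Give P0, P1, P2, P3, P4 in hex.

P0 = 0x83, P1 = 0x3E, P2 = 0x10, P3 = 0x89, P4 = 0xE8

OFB decryption: S_i = E(K, S_{i−1}) with S_{−1} = IV; P_i = C_i ⊕ S_i.
P0: S = E(K, 0xC8) = 0x29; 0xAA ⊕ 0x29 = 0x83.
P1: S = E(K, 0x29) = 0xC8; 0xF6 ⊕ 0xC8 = 0x3E.
P2: S = E(K, 0xC8) = 0x29; 0x39 ⊕ 0x29 = 0x10.
P3: S = E(K, 0x29) = 0xC8; 0x41 ⊕ 0xC8 = 0x89.
P4: S = E(K, 0xC8) = 0x29; 0xC1 ⊕ 0x29 = 0xE8.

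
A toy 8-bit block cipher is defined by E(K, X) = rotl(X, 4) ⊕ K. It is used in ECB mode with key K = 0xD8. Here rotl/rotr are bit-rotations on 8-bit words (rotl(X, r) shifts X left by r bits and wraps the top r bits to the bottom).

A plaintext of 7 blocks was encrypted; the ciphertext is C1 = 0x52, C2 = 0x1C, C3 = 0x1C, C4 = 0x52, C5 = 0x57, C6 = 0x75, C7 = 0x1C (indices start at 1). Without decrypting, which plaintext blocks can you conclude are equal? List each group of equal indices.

ECB encrypts each block independently with the same key, so equal ciphertext blocks imply equal plaintext blocks.
C1 = C4 = 0x52, so P1 = P4.
C2 = C3 = C7 = 0x1C, so P2 = P3 = P7.

P1 = P4; P2 = P3 = P7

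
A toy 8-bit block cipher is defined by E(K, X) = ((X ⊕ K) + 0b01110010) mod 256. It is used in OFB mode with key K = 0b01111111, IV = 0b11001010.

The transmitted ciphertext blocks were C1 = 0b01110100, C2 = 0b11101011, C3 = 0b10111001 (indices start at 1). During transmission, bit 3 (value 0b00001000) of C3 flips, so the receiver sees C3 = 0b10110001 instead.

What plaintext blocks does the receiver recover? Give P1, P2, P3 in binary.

OFB decryption: S_i = E(K, S_{i−1}) with S_{0} = IV; P_i = C_i ⊕ S_i.
Only C3 changed, to 0b10110001. In OFB, a change in C_i flips the same bit in P_i only; the keystream is unaffected. Decrypting the received ciphertext:
P1: S = E(K, 0b11001010) = 0b00100111; 0b01110100 ⊕ 0b00100111 = 0b01010011.
P2: S = E(K, 0b00100111) = 0b11001010; 0b11101011 ⊕ 0b11001010 = 0b00100001.
P3: S = E(K, 0b11001010) = 0b00100111; 0b10110001 ⊕ 0b00100111 = 0b10010110.
Blocks that differ from the original plaintext: P3.

P1 = 0b01010011, P2 = 0b00100001, P3 = 0b10010110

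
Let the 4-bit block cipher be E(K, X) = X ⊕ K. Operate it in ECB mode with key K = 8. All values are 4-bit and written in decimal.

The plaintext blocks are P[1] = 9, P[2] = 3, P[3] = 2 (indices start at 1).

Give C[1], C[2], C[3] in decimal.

ECB encryption: C_i = E(K, P_i).
C[1]: E(K, 9) = 1.
C[2]: E(K, 3) = 11.
C[3]: E(K, 2) = 10.

C[1] = 1, C[2] = 11, C[3] = 10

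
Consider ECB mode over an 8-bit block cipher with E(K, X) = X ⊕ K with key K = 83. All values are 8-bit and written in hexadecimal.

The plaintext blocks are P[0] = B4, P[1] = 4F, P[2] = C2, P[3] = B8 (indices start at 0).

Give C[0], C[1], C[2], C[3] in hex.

C[0] = 37, C[1] = CC, C[2] = 41, C[3] = 3B

ECB encryption: C_i = E(K, P_i).
C[0]: E(K, B4) = 37.
C[1]: E(K, 4F) = CC.
C[2]: E(K, C2) = 41.
C[3]: E(K, B8) = 3B.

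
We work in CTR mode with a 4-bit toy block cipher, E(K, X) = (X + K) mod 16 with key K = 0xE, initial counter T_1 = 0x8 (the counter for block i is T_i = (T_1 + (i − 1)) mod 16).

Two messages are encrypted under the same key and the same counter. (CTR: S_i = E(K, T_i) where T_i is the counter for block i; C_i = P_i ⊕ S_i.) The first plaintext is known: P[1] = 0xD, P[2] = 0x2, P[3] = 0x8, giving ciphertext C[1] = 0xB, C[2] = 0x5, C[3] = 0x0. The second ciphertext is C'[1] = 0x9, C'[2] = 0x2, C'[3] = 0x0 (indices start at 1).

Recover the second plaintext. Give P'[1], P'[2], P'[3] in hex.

P'[1] = 0xF, P'[2] = 0x5, P'[3] = 0x8

In CTR with a reused counter, both messages share the same keystream S_i, so C_i ⊕ C'_i = P_i ⊕ P'_i and thus P'_i = P_i ⊕ C_i ⊕ C'_i.
P'[1]: 0xD ⊕ 0xB ⊕ 0x9 = 0xF.
P'[2]: 0x2 ⊕ 0x5 ⊕ 0x2 = 0x5.
P'[3]: 0x8 ⊕ 0x0 ⊕ 0x0 = 0x8.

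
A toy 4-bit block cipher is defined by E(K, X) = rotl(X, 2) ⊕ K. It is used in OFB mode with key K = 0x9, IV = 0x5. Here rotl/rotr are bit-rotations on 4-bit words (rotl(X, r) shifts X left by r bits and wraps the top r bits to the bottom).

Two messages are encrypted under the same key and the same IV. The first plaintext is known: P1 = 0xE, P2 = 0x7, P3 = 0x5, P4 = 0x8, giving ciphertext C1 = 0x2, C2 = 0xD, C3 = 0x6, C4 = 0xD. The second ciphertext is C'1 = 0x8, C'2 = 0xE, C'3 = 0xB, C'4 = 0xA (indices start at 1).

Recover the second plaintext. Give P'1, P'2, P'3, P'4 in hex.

In OFB with a reused IV, both messages share the same keystream S_i, so C_i ⊕ C'_i = P_i ⊕ P'_i and thus P'_i = P_i ⊕ C_i ⊕ C'_i.
P'1: 0xE ⊕ 0x2 ⊕ 0x8 = 0x4.
P'2: 0x7 ⊕ 0xD ⊕ 0xE = 0x4.
P'3: 0x5 ⊕ 0x6 ⊕ 0xB = 0x8.
P'4: 0x8 ⊕ 0xD ⊕ 0xA = 0xF.

P'1 = 0x4, P'2 = 0x4, P'3 = 0x8, P'4 = 0xF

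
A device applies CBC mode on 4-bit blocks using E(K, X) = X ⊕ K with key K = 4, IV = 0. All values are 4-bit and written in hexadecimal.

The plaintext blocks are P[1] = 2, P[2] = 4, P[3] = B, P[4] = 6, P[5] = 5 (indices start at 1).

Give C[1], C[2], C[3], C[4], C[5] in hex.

CBC encryption: C_i = E(K, P_i ⊕ C_{i−1}), with C_{0} = IV.
C[1]: P[1] ⊕ 0 = 2; E(K, 2) = 6.
C[2]: P[2] ⊕ 6 = 2; E(K, 2) = 6.
C[3]: P[3] ⊕ 6 = D; E(K, D) = 9.
C[4]: P[4] ⊕ 9 = F; E(K, F) = B.
C[5]: P[5] ⊕ B = E; E(K, E) = A.

C[1] = 6, C[2] = 6, C[3] = 9, C[4] = B, C[5] = A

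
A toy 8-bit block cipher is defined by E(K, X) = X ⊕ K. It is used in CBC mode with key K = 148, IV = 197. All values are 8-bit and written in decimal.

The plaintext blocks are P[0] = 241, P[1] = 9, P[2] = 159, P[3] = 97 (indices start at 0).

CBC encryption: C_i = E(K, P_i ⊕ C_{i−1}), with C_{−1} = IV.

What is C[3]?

C[3] = 195

C[0]: P[0] ⊕ 197 = 52; E(K, 52) = 160.
C[1]: P[1] ⊕ 160 = 169; E(K, 169) = 61.
C[2]: P[2] ⊕ 61 = 162; E(K, 162) = 54.
C[3]: P[3] ⊕ 54 = 87; E(K, 87) = 195.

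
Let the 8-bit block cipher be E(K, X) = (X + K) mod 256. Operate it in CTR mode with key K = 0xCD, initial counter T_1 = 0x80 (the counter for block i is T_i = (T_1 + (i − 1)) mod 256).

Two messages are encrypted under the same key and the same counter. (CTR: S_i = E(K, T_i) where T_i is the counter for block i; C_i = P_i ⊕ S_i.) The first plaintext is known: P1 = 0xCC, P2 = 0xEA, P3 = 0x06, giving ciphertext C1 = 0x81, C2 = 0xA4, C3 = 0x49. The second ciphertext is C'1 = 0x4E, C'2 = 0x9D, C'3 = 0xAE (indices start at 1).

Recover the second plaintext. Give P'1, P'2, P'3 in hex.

In CTR with a reused counter, both messages share the same keystream S_i, so C_i ⊕ C'_i = P_i ⊕ P'_i and thus P'_i = P_i ⊕ C_i ⊕ C'_i.
P'1: 0xCC ⊕ 0x81 ⊕ 0x4E = 0x03.
P'2: 0xEA ⊕ 0xA4 ⊕ 0x9D = 0xD3.
P'3: 0x06 ⊕ 0x49 ⊕ 0xAE = 0xE1.

P'1 = 0x03, P'2 = 0xD3, P'3 = 0xE1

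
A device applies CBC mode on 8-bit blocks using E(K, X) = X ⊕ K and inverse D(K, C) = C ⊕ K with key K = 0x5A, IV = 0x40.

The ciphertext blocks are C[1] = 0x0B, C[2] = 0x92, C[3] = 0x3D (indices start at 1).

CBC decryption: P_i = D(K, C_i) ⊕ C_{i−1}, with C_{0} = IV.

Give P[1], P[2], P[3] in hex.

P[1] = 0x11, P[2] = 0xC3, P[3] = 0xF5

P[1]: D(K, 0x0B) = 0x51; 0x51 ⊕ 0x40 = 0x11.
P[2]: D(K, 0x92) = 0xC8; 0xC8 ⊕ 0x0B = 0xC3.
P[3]: D(K, 0x3D) = 0x67; 0x67 ⊕ 0x92 = 0xF5.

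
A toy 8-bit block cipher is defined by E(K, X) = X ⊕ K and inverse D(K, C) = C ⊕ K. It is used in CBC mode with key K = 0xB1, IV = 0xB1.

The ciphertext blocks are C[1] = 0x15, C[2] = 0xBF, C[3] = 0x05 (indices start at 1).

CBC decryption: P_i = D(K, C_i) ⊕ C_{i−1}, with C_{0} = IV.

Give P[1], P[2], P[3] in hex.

P[1] = 0x15, P[2] = 0x1B, P[3] = 0x0B

P[1]: D(K, 0x15) = 0xA4; 0xA4 ⊕ 0xB1 = 0x15.
P[2]: D(K, 0xBF) = 0x0E; 0x0E ⊕ 0x15 = 0x1B.
P[3]: D(K, 0x05) = 0xB4; 0xB4 ⊕ 0xBF = 0x0B.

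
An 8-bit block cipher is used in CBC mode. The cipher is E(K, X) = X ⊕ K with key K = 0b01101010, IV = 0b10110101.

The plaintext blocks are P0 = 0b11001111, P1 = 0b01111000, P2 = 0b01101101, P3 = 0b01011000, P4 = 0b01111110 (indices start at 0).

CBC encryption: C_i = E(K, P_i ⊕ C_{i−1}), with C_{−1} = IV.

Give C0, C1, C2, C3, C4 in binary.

C0: P0 ⊕ 0b10110101 = 0b01111010; E(K, 0b01111010) = 0b00010000.
C1: P1 ⊕ 0b00010000 = 0b01101000; E(K, 0b01101000) = 0b00000010.
C2: P2 ⊕ 0b00000010 = 0b01101111; E(K, 0b01101111) = 0b00000101.
C3: P3 ⊕ 0b00000101 = 0b01011101; E(K, 0b01011101) = 0b00110111.
C4: P4 ⊕ 0b00110111 = 0b01001001; E(K, 0b01001001) = 0b00100011.

C0 = 0b00010000, C1 = 0b00000010, C2 = 0b00000101, C3 = 0b00110111, C4 = 0b00100011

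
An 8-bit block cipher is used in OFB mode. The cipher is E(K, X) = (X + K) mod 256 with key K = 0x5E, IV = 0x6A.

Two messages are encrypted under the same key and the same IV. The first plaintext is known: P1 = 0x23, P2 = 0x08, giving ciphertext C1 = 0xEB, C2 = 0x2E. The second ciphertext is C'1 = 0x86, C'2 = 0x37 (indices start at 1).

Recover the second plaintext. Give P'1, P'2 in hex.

P'1 = 0x4E, P'2 = 0x11

In OFB with a reused IV, both messages share the same keystream S_i, so C_i ⊕ C'_i = P_i ⊕ P'_i and thus P'_i = P_i ⊕ C_i ⊕ C'_i.
P'1: 0x23 ⊕ 0xEB ⊕ 0x86 = 0x4E.
P'2: 0x08 ⊕ 0x2E ⊕ 0x37 = 0x11.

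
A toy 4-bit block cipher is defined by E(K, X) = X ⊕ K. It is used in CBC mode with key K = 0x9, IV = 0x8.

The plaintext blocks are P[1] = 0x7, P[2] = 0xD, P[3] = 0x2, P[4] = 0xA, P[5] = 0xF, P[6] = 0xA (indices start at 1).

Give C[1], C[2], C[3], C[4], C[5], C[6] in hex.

CBC encryption: C_i = E(K, P_i ⊕ C_{i−1}), with C_{0} = IV.
C[1]: P[1] ⊕ 0x8 = 0xF; E(K, 0xF) = 0x6.
C[2]: P[2] ⊕ 0x6 = 0xB; E(K, 0xB) = 0x2.
C[3]: P[3] ⊕ 0x2 = 0x0; E(K, 0x0) = 0x9.
C[4]: P[4] ⊕ 0x9 = 0x3; E(K, 0x3) = 0xA.
C[5]: P[5] ⊕ 0xA = 0x5; E(K, 0x5) = 0xC.
C[6]: P[6] ⊕ 0xC = 0x6; E(K, 0x6) = 0xF.

C[1] = 0x6, C[2] = 0x2, C[3] = 0x9, C[4] = 0xA, C[5] = 0xC, C[6] = 0xF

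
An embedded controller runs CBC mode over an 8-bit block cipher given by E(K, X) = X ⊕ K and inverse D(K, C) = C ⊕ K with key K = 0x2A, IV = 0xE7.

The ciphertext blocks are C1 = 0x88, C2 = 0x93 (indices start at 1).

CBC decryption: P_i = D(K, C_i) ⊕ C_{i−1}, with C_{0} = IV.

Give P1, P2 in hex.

P1 = 0x45, P2 = 0x31

P1: D(K, 0x88) = 0xA2; 0xA2 ⊕ 0xE7 = 0x45.
P2: D(K, 0x93) = 0xB9; 0xB9 ⊕ 0x88 = 0x31.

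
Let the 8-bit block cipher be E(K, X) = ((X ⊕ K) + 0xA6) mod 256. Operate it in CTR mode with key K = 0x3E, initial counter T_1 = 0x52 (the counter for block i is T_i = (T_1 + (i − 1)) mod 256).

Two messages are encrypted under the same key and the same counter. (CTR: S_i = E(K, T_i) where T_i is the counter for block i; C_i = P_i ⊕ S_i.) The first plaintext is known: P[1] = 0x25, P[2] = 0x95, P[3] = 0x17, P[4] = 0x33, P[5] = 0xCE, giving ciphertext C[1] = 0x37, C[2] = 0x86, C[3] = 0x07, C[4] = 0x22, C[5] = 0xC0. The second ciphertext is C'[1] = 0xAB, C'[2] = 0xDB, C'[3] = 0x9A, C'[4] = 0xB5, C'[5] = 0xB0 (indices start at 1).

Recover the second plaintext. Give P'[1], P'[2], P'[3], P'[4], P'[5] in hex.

P'[1] = 0xB9, P'[2] = 0xC8, P'[3] = 0x8A, P'[4] = 0xA4, P'[5] = 0xBE

In CTR with a reused counter, both messages share the same keystream S_i, so C_i ⊕ C'_i = P_i ⊕ P'_i and thus P'_i = P_i ⊕ C_i ⊕ C'_i.
P'[1]: 0x25 ⊕ 0x37 ⊕ 0xAB = 0xB9.
P'[2]: 0x95 ⊕ 0x86 ⊕ 0xDB = 0xC8.
P'[3]: 0x17 ⊕ 0x07 ⊕ 0x9A = 0x8A.
P'[4]: 0x33 ⊕ 0x22 ⊕ 0xB5 = 0xA4.
P'[5]: 0xCE ⊕ 0xC0 ⊕ 0xB0 = 0xBE.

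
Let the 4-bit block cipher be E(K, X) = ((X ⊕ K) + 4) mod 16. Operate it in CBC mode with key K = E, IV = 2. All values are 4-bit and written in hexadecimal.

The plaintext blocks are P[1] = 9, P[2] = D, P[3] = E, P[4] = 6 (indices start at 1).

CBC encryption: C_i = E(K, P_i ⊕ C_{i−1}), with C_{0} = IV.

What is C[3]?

C[3] = 2

C[1]: P[1] ⊕ 2 = B; E(K, B) = 9.
C[2]: P[2] ⊕ 9 = 4; E(K, 4) = E.
C[3]: P[3] ⊕ E = 0; E(K, 0) = 2.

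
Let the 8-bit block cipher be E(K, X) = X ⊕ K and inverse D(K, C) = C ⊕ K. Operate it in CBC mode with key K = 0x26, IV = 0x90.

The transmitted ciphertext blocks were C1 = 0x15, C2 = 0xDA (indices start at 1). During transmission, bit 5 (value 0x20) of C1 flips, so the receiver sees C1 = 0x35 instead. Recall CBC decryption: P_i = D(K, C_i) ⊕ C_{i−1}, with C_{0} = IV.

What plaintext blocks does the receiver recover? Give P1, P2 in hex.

P1 = 0x83, P2 = 0xC9

Only C1 changed, to 0x35. In CBC, a change in C_i garbles P_i and flips the same bit in P_{i+1}. Decrypting the received ciphertext:
P1: D(K, 0x35) = 0x13; 0x13 ⊕ 0x90 = 0x83.
P2: D(K, 0xDA) = 0xFC; 0xFC ⊕ 0x35 = 0xC9.
Blocks that differ from the original plaintext: P1, P2.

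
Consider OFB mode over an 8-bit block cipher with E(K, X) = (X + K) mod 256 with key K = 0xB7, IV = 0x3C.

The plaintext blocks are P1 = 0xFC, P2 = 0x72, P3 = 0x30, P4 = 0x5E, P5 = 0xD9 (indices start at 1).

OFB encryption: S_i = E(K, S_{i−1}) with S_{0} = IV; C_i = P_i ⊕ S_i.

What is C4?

C1: S = E(K, 0x3C) = 0xF3; 0xFC ⊕ 0xF3 = 0x0F.
C2: S = E(K, 0xF3) = 0xAA; 0x72 ⊕ 0xAA = 0xD8.
C3: S = E(K, 0xAA) = 0x61; 0x30 ⊕ 0x61 = 0x51.
C4: S = E(K, 0x61) = 0x18; 0x5E ⊕ 0x18 = 0x46.

C4 = 0x46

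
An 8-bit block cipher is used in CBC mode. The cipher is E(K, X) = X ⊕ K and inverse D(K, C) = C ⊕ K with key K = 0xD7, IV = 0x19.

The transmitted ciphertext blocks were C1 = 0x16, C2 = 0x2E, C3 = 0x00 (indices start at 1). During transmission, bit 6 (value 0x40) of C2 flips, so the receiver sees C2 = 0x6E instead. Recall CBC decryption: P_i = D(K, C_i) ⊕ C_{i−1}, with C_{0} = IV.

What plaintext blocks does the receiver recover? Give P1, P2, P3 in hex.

Only C2 changed, to 0x6E. In CBC, a change in C_i garbles P_i and flips the same bit in P_{i+1}. Decrypting the received ciphertext:
P1: D(K, 0x16) = 0xC1; 0xC1 ⊕ 0x19 = 0xD8.
P2: D(K, 0x6E) = 0xB9; 0xB9 ⊕ 0x16 = 0xAF.
P3: D(K, 0x00) = 0xD7; 0xD7 ⊕ 0x6E = 0xB9.
Blocks that differ from the original plaintext: P2, P3.

P1 = 0xD8, P2 = 0xAF, P3 = 0xB9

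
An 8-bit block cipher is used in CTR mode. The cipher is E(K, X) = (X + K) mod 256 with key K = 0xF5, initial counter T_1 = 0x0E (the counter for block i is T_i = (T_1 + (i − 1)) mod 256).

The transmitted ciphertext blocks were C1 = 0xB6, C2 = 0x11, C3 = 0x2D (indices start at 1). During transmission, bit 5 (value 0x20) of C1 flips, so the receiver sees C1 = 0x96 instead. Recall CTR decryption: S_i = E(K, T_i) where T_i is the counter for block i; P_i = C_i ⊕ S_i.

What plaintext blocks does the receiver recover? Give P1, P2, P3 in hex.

P1 = 0x95, P2 = 0x15, P3 = 0x28

Only C1 changed, to 0x96. In CTR, a change in C_i flips the same bit in P_i only; the keystream is unaffected. Decrypting the received ciphertext:
P1: T = 0x0E, S = E(K, T) = 0x03; 0x96 ⊕ 0x03 = 0x95.
P2: T = 0x0F, S = E(K, T) = 0x04; 0x11 ⊕ 0x04 = 0x15.
P3: T = 0x10, S = E(K, T) = 0x05; 0x2D ⊕ 0x05 = 0x28.
Blocks that differ from the original plaintext: P1.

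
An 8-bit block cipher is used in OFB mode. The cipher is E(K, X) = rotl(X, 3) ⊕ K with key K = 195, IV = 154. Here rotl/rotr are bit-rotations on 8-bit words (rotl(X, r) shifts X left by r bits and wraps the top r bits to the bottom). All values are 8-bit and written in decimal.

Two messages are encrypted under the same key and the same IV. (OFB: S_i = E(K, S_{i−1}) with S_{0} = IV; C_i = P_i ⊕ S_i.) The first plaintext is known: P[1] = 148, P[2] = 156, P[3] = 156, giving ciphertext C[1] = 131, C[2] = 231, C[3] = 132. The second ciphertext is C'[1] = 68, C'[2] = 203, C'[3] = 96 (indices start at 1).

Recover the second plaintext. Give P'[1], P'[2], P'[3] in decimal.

P'[1] = 83, P'[2] = 176, P'[3] = 120

In OFB with a reused IV, both messages share the same keystream S_i, so C_i ⊕ C'_i = P_i ⊕ P'_i and thus P'_i = P_i ⊕ C_i ⊕ C'_i.
P'[1]: 148 ⊕ 131 ⊕ 68 = 83.
P'[2]: 156 ⊕ 231 ⊕ 203 = 176.
P'[3]: 156 ⊕ 132 ⊕ 96 = 120.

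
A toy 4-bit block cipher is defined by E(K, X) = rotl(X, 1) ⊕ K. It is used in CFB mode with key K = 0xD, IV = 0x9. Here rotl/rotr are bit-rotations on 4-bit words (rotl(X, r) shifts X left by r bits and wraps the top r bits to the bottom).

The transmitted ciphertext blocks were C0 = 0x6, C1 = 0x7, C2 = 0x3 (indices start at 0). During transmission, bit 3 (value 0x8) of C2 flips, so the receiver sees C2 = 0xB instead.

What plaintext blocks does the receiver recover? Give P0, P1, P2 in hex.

CFB decryption: P_i = C_i ⊕ E(K, C_{i−1}), with C_{−1} = IV.
Only C2 changed, to 0xB. In CFB, a change in C_i flips the same bit in P_i and garbles P_{i+1}. Decrypting the received ciphertext:
P0: E(K, 0x9) = 0xE; 0x6 ⊕ 0xE = 0x8.
P1: E(K, 0x6) = 0x1; 0x7 ⊕ 0x1 = 0x6.
P2: E(K, 0x7) = 0x3; 0xB ⊕ 0x3 = 0x8.
Blocks that differ from the original plaintext: P2.

P0 = 0x8, P1 = 0x6, P2 = 0x8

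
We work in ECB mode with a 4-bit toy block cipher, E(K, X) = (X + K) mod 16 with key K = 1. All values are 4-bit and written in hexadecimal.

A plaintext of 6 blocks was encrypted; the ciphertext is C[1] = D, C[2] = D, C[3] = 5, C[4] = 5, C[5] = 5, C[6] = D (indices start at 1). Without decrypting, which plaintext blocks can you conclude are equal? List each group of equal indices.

ECB encrypts each block independently with the same key, so equal ciphertext blocks imply equal plaintext blocks.
C[1] = C[2] = C[6] = D, so P[1] = P[2] = P[6].
C[3] = C[4] = C[5] = 5, so P[3] = P[4] = P[5].

P[1] = P[2] = P[6]; P[3] = P[4] = P[5]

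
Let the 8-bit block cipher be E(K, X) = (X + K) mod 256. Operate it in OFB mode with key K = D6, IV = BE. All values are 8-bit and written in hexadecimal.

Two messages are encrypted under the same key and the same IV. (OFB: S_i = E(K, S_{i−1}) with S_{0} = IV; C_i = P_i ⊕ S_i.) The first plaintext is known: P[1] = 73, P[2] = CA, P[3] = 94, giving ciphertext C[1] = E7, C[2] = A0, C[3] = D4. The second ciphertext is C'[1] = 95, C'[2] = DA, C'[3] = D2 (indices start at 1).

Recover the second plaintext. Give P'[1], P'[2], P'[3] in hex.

In OFB with a reused IV, both messages share the same keystream S_i, so C_i ⊕ C'_i = P_i ⊕ P'_i and thus P'_i = P_i ⊕ C_i ⊕ C'_i.
P'[1]: 73 ⊕ E7 ⊕ 95 = 01.
P'[2]: CA ⊕ A0 ⊕ DA = B0.
P'[3]: 94 ⊕ D4 ⊕ D2 = 92.

P'[1] = 01, P'[2] = B0, P'[3] = 92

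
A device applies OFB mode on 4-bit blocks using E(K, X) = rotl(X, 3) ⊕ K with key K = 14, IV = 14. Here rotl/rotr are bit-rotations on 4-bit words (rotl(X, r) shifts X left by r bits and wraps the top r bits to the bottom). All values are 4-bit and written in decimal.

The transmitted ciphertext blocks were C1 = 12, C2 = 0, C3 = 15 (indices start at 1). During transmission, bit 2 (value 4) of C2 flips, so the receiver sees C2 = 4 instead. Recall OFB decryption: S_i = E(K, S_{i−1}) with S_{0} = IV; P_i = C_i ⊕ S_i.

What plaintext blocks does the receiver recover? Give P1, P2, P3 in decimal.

P1 = 5, P2 = 6, P3 = 0

Only C2 changed, to 4. In OFB, a change in C_i flips the same bit in P_i only; the keystream is unaffected. Decrypting the received ciphertext:
P1: S = E(K, 14) = 9; 12 ⊕ 9 = 5.
P2: S = E(K, 9) = 2; 4 ⊕ 2 = 6.
P3: S = E(K, 2) = 15; 15 ⊕ 15 = 0.
Blocks that differ from the original plaintext: P2.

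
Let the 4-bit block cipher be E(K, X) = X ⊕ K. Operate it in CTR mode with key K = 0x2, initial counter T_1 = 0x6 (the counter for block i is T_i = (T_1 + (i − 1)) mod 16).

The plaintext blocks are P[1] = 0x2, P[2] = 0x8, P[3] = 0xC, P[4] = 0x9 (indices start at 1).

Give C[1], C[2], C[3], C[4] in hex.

C[1] = 0x6, C[2] = 0xD, C[3] = 0x6, C[4] = 0x2

CTR encryption: S_i = E(K, T_i) where T_i is the counter for block i; C_i = P_i ⊕ S_i.
C[1]: T = 0x6, S = E(K, T) = 0x4; 0x2 ⊕ 0x4 = 0x6.
C[2]: T = 0x7, S = E(K, T) = 0x5; 0x8 ⊕ 0x5 = 0xD.
C[3]: T = 0x8, S = E(K, T) = 0xA; 0xC ⊕ 0xA = 0x6.
C[4]: T = 0x9, S = E(K, T) = 0xB; 0x9 ⊕ 0xB = 0x2.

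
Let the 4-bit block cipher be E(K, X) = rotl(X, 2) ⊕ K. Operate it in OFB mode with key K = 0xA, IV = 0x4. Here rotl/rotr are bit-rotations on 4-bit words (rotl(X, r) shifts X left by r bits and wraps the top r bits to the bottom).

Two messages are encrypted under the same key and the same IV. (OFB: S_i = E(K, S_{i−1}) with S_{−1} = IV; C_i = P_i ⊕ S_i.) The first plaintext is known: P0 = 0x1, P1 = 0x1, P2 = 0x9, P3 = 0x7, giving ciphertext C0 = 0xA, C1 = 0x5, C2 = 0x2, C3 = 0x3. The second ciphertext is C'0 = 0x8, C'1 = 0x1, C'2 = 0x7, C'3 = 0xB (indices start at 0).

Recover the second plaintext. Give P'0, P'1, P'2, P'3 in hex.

In OFB with a reused IV, both messages share the same keystream S_i, so C_i ⊕ C'_i = P_i ⊕ P'_i and thus P'_i = P_i ⊕ C_i ⊕ C'_i.
P'0: 0x1 ⊕ 0xA ⊕ 0x8 = 0x3.
P'1: 0x1 ⊕ 0x5 ⊕ 0x1 = 0x5.
P'2: 0x9 ⊕ 0x2 ⊕ 0x7 = 0xC.
P'3: 0x7 ⊕ 0x3 ⊕ 0xB = 0xF.

P'0 = 0x3, P'1 = 0x5, P'2 = 0xC, P'3 = 0xF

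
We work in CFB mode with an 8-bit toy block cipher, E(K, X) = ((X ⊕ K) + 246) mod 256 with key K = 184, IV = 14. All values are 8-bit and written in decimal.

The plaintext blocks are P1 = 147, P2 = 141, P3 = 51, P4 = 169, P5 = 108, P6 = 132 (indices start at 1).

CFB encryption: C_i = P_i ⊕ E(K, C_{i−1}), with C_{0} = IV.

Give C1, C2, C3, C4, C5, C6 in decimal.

C1 = 63, C2 = 240, C3 = 13, C4 = 2, C5 = 220, C6 = 222

C1: E(K, 14) = 172; 147 ⊕ 172 = 63.
C2: E(K, 63) = 125; 141 ⊕ 125 = 240.
C3: E(K, 240) = 62; 51 ⊕ 62 = 13.
C4: E(K, 13) = 171; 169 ⊕ 171 = 2.
C5: E(K, 2) = 176; 108 ⊕ 176 = 220.
C6: E(K, 220) = 90; 132 ⊕ 90 = 222.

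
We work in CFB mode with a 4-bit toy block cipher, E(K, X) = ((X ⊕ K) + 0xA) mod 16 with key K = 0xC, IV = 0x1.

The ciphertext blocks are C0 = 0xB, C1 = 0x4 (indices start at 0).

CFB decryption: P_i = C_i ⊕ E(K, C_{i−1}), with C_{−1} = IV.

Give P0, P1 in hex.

P0: E(K, 0x1) = 0x7; 0xB ⊕ 0x7 = 0xC.
P1: E(K, 0xB) = 0x1; 0x4 ⊕ 0x1 = 0x5.

P0 = 0xC, P1 = 0x5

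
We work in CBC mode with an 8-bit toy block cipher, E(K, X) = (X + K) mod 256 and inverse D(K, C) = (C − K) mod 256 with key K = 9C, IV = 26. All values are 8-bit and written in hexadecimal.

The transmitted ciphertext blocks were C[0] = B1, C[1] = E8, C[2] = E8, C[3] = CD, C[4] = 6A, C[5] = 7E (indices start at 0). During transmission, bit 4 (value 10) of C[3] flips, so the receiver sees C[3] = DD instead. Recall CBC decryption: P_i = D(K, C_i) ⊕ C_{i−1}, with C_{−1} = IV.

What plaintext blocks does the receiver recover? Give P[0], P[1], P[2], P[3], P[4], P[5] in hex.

P[0] = 33, P[1] = FD, P[2] = A4, P[3] = A9, P[4] = 13, P[5] = 88

Only C[3] changed, to DD. In CBC, a change in C_i garbles P_i and flips the same bit in P_{i+1}. Decrypting the received ciphertext:
P[0]: D(K, B1) = 15; 15 ⊕ 26 = 33.
P[1]: D(K, E8) = 4C; 4C ⊕ B1 = FD.
P[2]: D(K, E8) = 4C; 4C ⊕ E8 = A4.
P[3]: D(K, DD) = 41; 41 ⊕ E8 = A9.
P[4]: D(K, 6A) = CE; CE ⊕ DD = 13.
P[5]: D(K, 7E) = E2; E2 ⊕ 6A = 88.
Blocks that differ from the original plaintext: P[3], P[4].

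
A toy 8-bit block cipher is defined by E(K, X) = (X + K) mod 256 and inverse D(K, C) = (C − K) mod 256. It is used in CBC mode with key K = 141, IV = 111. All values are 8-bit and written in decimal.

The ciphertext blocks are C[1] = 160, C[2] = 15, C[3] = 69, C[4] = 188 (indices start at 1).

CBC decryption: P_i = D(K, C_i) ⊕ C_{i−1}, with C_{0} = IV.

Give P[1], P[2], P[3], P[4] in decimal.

P[1]: D(K, 160) = 19; 19 ⊕ 111 = 124.
P[2]: D(K, 15) = 130; 130 ⊕ 160 = 34.
P[3]: D(K, 69) = 184; 184 ⊕ 15 = 183.
P[4]: D(K, 188) = 47; 47 ⊕ 69 = 106.

P[1] = 124, P[2] = 34, P[3] = 183, P[4] = 106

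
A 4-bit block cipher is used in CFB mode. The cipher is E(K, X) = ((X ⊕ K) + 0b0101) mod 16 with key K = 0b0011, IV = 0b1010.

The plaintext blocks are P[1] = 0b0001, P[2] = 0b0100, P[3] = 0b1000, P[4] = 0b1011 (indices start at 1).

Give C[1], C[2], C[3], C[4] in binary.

CFB encryption: C_i = P_i ⊕ E(K, C_{i−1}), with C_{0} = IV.
C[1]: E(K, 0b1010) = 0b1110; 0b0001 ⊕ 0b1110 = 0b1111.
C[2]: E(K, 0b1111) = 0b0001; 0b0100 ⊕ 0b0001 = 0b0101.
C[3]: E(K, 0b0101) = 0b1011; 0b1000 ⊕ 0b1011 = 0b0011.
C[4]: E(K, 0b0011) = 0b0101; 0b1011 ⊕ 0b0101 = 0b1110.

C[1] = 0b1111, C[2] = 0b0101, C[3] = 0b0011, C[4] = 0b1110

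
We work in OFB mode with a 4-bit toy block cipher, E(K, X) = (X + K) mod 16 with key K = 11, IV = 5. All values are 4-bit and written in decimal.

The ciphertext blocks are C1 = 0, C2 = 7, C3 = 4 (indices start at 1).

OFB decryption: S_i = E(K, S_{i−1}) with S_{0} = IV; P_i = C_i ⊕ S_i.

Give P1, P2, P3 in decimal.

P1: S = E(K, 5) = 0; 0 ⊕ 0 = 0.
P2: S = E(K, 0) = 11; 7 ⊕ 11 = 12.
P3: S = E(K, 11) = 6; 4 ⊕ 6 = 2.

P1 = 0, P2 = 12, P3 = 2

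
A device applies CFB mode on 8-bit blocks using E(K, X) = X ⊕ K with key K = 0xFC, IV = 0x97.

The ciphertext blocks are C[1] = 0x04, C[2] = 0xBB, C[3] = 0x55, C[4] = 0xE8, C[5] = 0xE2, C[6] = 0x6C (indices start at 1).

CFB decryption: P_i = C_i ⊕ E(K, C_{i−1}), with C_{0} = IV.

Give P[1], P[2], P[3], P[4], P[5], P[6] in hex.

P[1] = 0x6F, P[2] = 0x43, P[3] = 0x12, P[4] = 0x41, P[5] = 0xF6, P[6] = 0x72

P[1]: E(K, 0x97) = 0x6B; 0x04 ⊕ 0x6B = 0x6F.
P[2]: E(K, 0x04) = 0xF8; 0xBB ⊕ 0xF8 = 0x43.
P[3]: E(K, 0xBB) = 0x47; 0x55 ⊕ 0x47 = 0x12.
P[4]: E(K, 0x55) = 0xA9; 0xE8 ⊕ 0xA9 = 0x41.
P[5]: E(K, 0xE8) = 0x14; 0xE2 ⊕ 0x14 = 0xF6.
P[6]: E(K, 0xE2) = 0x1E; 0x6C ⊕ 0x1E = 0x72.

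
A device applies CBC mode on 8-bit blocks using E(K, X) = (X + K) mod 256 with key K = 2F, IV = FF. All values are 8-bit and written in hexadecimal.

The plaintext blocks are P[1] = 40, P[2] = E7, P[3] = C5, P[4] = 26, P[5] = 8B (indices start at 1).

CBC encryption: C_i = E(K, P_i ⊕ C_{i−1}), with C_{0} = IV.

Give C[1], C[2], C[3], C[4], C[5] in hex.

C[1] = EE, C[2] = 38, C[3] = 2C, C[4] = 39, C[5] = E1

C[1]: P[1] ⊕ FF = BF; E(K, BF) = EE.
C[2]: P[2] ⊕ EE = 09; E(K, 09) = 38.
C[3]: P[3] ⊕ 38 = FD; E(K, FD) = 2C.
C[4]: P[4] ⊕ 2C = 0A; E(K, 0A) = 39.
C[5]: P[5] ⊕ 39 = B2; E(K, B2) = E1.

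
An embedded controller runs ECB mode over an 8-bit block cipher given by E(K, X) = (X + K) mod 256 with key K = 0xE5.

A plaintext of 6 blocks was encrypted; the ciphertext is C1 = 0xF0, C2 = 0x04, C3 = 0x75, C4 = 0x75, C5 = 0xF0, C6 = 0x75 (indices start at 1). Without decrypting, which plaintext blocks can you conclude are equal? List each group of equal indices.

ECB encrypts each block independently with the same key, so equal ciphertext blocks imply equal plaintext blocks.
C1 = C5 = 0xF0, so P1 = P5.
C3 = C4 = C6 = 0x75, so P3 = P4 = P6.

P1 = P5; P3 = P4 = P6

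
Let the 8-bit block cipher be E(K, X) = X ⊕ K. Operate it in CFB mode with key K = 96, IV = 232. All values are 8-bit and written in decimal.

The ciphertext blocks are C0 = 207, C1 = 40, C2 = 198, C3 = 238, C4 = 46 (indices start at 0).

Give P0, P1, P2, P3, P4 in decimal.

CFB decryption: P_i = C_i ⊕ E(K, C_{i−1}), with C_{−1} = IV.
P0: E(K, 232) = 136; 207 ⊕ 136 = 71.
P1: E(K, 207) = 175; 40 ⊕ 175 = 135.
P2: E(K, 40) = 72; 198 ⊕ 72 = 142.
P3: E(K, 198) = 166; 238 ⊕ 166 = 72.
P4: E(K, 238) = 142; 46 ⊕ 142 = 160.

P0 = 71, P1 = 135, P2 = 142, P3 = 72, P4 = 160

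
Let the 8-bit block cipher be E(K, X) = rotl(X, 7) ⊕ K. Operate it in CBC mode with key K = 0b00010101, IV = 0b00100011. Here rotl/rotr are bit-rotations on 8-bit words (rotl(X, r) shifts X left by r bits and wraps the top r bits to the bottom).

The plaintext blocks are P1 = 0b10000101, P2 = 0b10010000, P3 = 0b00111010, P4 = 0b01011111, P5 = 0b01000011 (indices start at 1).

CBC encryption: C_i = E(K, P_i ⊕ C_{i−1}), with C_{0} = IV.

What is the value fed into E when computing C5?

0b01100010

C1: P1 ⊕ 0b00100011 = 0b10100110; E(K, 0b10100110) = 0b01000110.
C2: P2 ⊕ 0b01000110 = 0b11010110; E(K, 0b11010110) = 0b01111110.
C3: P3 ⊕ 0b01111110 = 0b01000100; E(K, 0b01000100) = 0b00110111.
C4: P4 ⊕ 0b00110111 = 0b01101000; E(K, 0b01101000) = 0b00100001.
C5: P5 ⊕ 0b00100001 = 0b01100010; E(K, 0b01100010) = 0b00100100.
So the input to E for block 5 is 0b01100010.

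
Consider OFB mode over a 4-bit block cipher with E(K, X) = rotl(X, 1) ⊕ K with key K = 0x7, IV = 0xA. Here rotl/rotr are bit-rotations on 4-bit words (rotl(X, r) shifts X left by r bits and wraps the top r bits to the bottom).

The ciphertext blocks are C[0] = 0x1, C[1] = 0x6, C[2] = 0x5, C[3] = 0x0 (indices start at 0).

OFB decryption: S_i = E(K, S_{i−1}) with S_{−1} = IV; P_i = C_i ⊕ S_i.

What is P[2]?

P[0]: S = E(K, 0xA) = 0x2; 0x1 ⊕ 0x2 = 0x3.
P[1]: S = E(K, 0x2) = 0x3; 0x6 ⊕ 0x3 = 0x5.
P[2]: S = E(K, 0x3) = 0x1; 0x5 ⊕ 0x1 = 0x4.

P[2] = 0x4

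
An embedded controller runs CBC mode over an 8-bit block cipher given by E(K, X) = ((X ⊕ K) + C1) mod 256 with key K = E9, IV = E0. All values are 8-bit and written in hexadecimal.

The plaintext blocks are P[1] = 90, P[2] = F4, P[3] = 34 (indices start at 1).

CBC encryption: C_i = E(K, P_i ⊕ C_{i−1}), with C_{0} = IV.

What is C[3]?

C[1]: P[1] ⊕ E0 = 70; E(K, 70) = 5A.
C[2]: P[2] ⊕ 5A = AE; E(K, AE) = 08.
C[3]: P[3] ⊕ 08 = 3C; E(K, 3C) = 96.

C[3] = 96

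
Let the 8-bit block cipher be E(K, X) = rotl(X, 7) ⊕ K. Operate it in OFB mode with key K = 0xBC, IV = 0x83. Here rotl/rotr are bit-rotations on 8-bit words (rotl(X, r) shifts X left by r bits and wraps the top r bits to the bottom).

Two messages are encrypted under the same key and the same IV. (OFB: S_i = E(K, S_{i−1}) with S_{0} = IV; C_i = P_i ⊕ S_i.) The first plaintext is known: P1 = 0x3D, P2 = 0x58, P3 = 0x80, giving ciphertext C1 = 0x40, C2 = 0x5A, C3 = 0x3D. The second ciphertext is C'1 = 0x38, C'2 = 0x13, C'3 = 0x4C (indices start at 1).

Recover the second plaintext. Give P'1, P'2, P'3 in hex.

In OFB with a reused IV, both messages share the same keystream S_i, so C_i ⊕ C'_i = P_i ⊕ P'_i and thus P'_i = P_i ⊕ C_i ⊕ C'_i.
P'1: 0x3D ⊕ 0x40 ⊕ 0x38 = 0x45.
P'2: 0x58 ⊕ 0x5A ⊕ 0x13 = 0x11.
P'3: 0x80 ⊕ 0x3D ⊕ 0x4C = 0xF1.

P'1 = 0x45, P'2 = 0x11, P'3 = 0xF1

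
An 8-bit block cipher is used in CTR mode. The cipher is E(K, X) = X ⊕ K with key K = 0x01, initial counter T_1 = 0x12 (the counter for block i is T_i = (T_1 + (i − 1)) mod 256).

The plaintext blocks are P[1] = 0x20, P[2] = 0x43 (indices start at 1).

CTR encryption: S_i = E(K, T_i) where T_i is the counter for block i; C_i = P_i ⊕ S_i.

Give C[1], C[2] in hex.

C[1]: T = 0x12, S = E(K, T) = 0x13; 0x20 ⊕ 0x13 = 0x33.
C[2]: T = 0x13, S = E(K, T) = 0x12; 0x43 ⊕ 0x12 = 0x51.

C[1] = 0x33, C[2] = 0x51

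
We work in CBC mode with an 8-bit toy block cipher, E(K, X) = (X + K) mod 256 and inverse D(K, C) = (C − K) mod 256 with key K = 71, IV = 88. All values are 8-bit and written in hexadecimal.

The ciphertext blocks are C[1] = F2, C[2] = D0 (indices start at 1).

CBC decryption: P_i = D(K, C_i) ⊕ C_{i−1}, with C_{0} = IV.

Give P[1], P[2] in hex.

P[1]: D(K, F2) = 81; 81 ⊕ 88 = 09.
P[2]: D(K, D0) = 5F; 5F ⊕ F2 = AD.

P[1] = 09, P[2] = AD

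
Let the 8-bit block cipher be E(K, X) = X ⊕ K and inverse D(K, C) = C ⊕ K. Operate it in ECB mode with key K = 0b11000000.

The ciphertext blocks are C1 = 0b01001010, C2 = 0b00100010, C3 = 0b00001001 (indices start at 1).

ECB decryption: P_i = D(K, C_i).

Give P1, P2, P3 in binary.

P1 = 0b10001010, P2 = 0b11100010, P3 = 0b11001001

P1: D(K, 0b01001010) = 0b10001010.
P2: D(K, 0b00100010) = 0b11100010.
P3: D(K, 0b00001001) = 0b11001001.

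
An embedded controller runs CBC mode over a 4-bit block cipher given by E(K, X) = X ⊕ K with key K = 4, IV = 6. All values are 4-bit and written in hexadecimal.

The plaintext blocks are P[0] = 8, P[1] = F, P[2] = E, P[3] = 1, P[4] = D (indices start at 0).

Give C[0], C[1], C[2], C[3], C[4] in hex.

CBC encryption: C_i = E(K, P_i ⊕ C_{i−1}), with C_{−1} = IV.
C[0]: P[0] ⊕ 6 = E; E(K, E) = A.
C[1]: P[1] ⊕ A = 5; E(K, 5) = 1.
C[2]: P[2] ⊕ 1 = F; E(K, F) = B.
C[3]: P[3] ⊕ B = A; E(K, A) = E.
C[4]: P[4] ⊕ E = 3; E(K, 3) = 7.

C[0] = A, C[1] = 1, C[2] = B, C[3] = E, C[4] = 7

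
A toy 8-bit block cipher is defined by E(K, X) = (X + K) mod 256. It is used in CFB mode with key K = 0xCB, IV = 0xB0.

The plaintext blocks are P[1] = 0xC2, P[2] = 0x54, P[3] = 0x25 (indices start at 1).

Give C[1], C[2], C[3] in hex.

CFB encryption: C_i = P_i ⊕ E(K, C_{i−1}), with C_{0} = IV.
C[1]: E(K, 0xB0) = 0x7B; 0xC2 ⊕ 0x7B = 0xB9.
C[2]: E(K, 0xB9) = 0x84; 0x54 ⊕ 0x84 = 0xD0.
C[3]: E(K, 0xD0) = 0x9B; 0x25 ⊕ 0x9B = 0xBE.

C[1] = 0xB9, C[2] = 0xD0, C[3] = 0xBE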